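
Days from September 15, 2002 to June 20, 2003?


278 days

From September 15, 2002 to June 20, 2003
Rest of September 2002: 30 - 15 = 15
Full months: October 31, November 30, December 31, January 31, February 2003 28, March 31, April 30, May 31
Days into June 2003: 20
Total = 15 + 31 + 30 + 31 + 31 + 28 + 31 + 30 + 31 + 20 = 278 days


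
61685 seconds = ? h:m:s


Hours: 61685 ÷ 3600 = 17 remainder 485
Minutes: 485 ÷ 60 = 8 remainder 5
Seconds: 5

17h 8m 5s


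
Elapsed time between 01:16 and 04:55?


End time in minutes: 4×60 + 55 = 295
Start time in minutes: 1×60 + 16 = 76
Difference = 295 - 76 = 219 minutes
= 3 hours 39 minutes

3h 39m


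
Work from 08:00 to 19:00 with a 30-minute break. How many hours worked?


Total time = (19×60+0) - (8×60+0)
= 1140 - 480 = 660 min
Minus break: 660 - 30 = 630 min
= 10h 30m

10h 30m (630 minutes)


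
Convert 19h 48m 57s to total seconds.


71337 seconds

Hours: 19 × 3600 = 68400
Minutes: 48 × 60 = 2880
Seconds: 57
Total = 68400 + 2880 + 57 = 71337


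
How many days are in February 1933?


Month: February (month 2)
February: 28 or 29 (leap year)
1933 leap year? No

28 days


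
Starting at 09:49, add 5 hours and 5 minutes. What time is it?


Start: 589 minutes from midnight
Add: 305 minutes
Total: 894 minutes
Hours: 894 ÷ 60 = 14 remainder 54

14:54


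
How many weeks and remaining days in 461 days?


65 weeks 6 days

Weeks: 461 ÷ 7 = 65 remainder 6


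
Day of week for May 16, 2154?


Zeller's congruence:
q=16, m=5, k=54, j=21
h = (16 + ⌊13×6/5⌋ + 54 + ⌊54/4⌋ + ⌊21/4⌋ - 2×21) mod 7
= (16 + 15 + 54 + 13 + 5 - 42) mod 7
= 61 mod 7 = 5
h=5 → Thursday

Thursday


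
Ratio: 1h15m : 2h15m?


Duration 1: 75 minutes
Duration 2: 135 minutes
Ratio = 75:135
GCD = 15
Simplified = 5:9
As a decimal: 5/9 ≈ 0.56

5:9 (0.56)


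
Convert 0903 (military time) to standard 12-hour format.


Hour: 9
9 < 12 → AM

9:03 AM


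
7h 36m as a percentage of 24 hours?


0.3167 (31.67%)

Total minutes: 7×60 + 36 = 456
Day = 24×60 = 1440 minutes
Fraction = 456/1440 ≈ 0.3167
As a percentage: 456/1440 × 100 ≈ 31.67%


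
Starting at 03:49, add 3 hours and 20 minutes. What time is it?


Start: 229 minutes from midnight
Add: 200 minutes
Total: 429 minutes
Hours: 429 ÷ 60 = 7 remainder 9

07:09


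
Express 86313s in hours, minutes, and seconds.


Hours: 86313 ÷ 3600 = 23 remainder 3513
Minutes: 3513 ÷ 60 = 58 remainder 33
Seconds: 33

23h 58m 33s


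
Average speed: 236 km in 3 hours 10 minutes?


Distance: 236 km
Time: 3h 10m = 190 min = 190/60 = 19/6 hours
Speed = 236 ÷ (19/6) = 236 × 6 / 19 = 1416/19 ≈ 74.5 km/h

74.5 km/h


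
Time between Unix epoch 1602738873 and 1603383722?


Difference = 1603383722 - 1602738873 = 644849 seconds
In hours: 644849 / 3600 ≈ 179.1
In days: 644849 / 86400 ≈ 7.46

644849 seconds (179.1 hours / 7.46 days)


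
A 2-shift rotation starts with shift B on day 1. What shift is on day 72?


Shifts: A, B
Start: B (index 1)
Day 72: (1 + 72 - 1) mod 2
= 72 mod 2
= 0
Index 0 → shift A

Shift A


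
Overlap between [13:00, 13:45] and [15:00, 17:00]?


0 minutes

Meeting A: 780-825 (in minutes from midnight)
Meeting B: 900-1020
Overlap start = max(780, 900) = 900
Overlap end = min(825, 1020) = 825
Overlap = max(0, 825 - 900) = 0 min


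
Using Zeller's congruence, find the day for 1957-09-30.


Monday

Zeller's congruence:
q=30, m=9, k=57, j=19
h = (30 + ⌊13×10/5⌋ + 57 + ⌊57/4⌋ + ⌊19/4⌋ - 2×19) mod 7
= (30 + 26 + 57 + 14 + 4 - 38) mod 7
= 93 mod 7 = 2
h=2 → Monday


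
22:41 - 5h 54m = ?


16:47

Start: 1361 minutes from midnight
Subtract: 354 minutes
Remaining: 1361 - 354 = 1007
Hours: 16, Minutes: 47


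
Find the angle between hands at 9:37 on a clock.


Hour hand = 9×30 + 37×0.5 = 288.5°
Minute hand = 37×6 = 222°
Difference = |288.5 - 222| = 66.5°

66.5°


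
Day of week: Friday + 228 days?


Start: Friday (index 4)
(4 + 228) mod 7
= 232 mod 7
= 1
Index 1 → Tuesday

Tuesday


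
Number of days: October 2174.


31 days

Month: October (month 10)
October has 31 days


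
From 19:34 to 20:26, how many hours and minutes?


0h 52m

End time in minutes: 20×60 + 26 = 1226
Start time in minutes: 19×60 + 34 = 1174
Difference = 1226 - 1174 = 52 minutes
= 0 hours 52 minutes


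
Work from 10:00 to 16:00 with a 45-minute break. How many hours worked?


Total time = (16×60+0) - (10×60+0)
= 960 - 600 = 360 min
Minus break: 360 - 45 = 315 min
= 5h 15m

5h 15m (315 minutes)


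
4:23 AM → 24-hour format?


04:23

Input: 4:23 AM
AM hour stays: 4


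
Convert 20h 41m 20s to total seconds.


Hours: 20 × 3600 = 72000
Minutes: 41 × 60 = 2460
Seconds: 20
Total = 72000 + 2460 + 20 = 74480

74480 seconds


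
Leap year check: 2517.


Rules: divisible by 4 AND (not by 100 OR by 400)
2517 ÷ 4 = 629 remainder 1 → not divisible by 4
Not divisible by 4 → not a leap year

No


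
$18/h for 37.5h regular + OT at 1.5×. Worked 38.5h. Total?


Regular: 37.5h × $18 = $675.00
Overtime: 38.5 - 37.5 = 1.0h
OT pay: 1.0h × $18 × 1.5 = $27.00
Total = $675.00 + $27.00 = $702.00

$702.00


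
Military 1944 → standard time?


Hour: 19
19 - 12 = 7 → PM

7:44 PM


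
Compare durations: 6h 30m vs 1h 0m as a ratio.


13:2 (6.50)

Duration 1: 390 minutes
Duration 2: 60 minutes
Ratio = 390:60
GCD = 30
Simplified = 13:2
As a decimal: 13/2 = 6.50


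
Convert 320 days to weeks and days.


Weeks: 320 ÷ 7 = 45 remainder 5

45 weeks 5 days


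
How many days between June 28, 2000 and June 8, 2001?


345 days

From June 28, 2000 to June 8, 2001
Rest of June 2000: 30 - 28 = 2
Full months: July 31, August 31, September 30, October 31, November 30, December 31, January 31, February 2001 28, March 31, April 30, May 31
Days into June 2001: 8
Total = 2 + 31 + 31 + 30 + 31 + 30 + 31 + 31 + 28 + 31 + 30 + 31 + 8 = 345 days


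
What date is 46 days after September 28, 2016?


November 13, 2016

Start: September 28, 2016
Add 46 days
September 28 → October 1: 30 - 28 + 1 = 3 days (46 - 3 = 43 left)
October 1 → November 1: 31 - 1 + 1 = 31 days (43 - 31 = 12 left)
November 1 + 12 = November 13, 2016


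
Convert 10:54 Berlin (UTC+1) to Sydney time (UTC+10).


19:54

Time difference = UTC+10 - UTC+1 = +9 hours
New hour = (10 + 9) mod 24
= 19 mod 24 = 19
Minutes unchanged → 19:54


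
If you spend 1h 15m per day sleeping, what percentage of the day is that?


5.2%

Time: 75 minutes
Day: 1440 minutes
Percentage = (75/1440) × 100 ≈ 5.2%


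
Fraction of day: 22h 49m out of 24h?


Total minutes: 22×60 + 49 = 1369
Day = 24×60 = 1440 minutes
Fraction = 1369/1440 ≈ 0.9507
As a percentage: 1369/1440 × 100 ≈ 95.07%

0.9507 (95.07%)


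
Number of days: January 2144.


Month: January (month 1)
January has 31 days

31 days


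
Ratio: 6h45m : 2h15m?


Duration 1: 405 minutes
Duration 2: 135 minutes
Ratio = 405:135
GCD = 135
Simplified = 3:1
As a decimal: 3/1 = 3.00

3:1 (3.00)


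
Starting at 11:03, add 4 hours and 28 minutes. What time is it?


Start: 663 minutes from midnight
Add: 268 minutes
Total: 931 minutes
Hours: 931 ÷ 60 = 15 remainder 31

15:31


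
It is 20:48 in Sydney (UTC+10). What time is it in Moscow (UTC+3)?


13:48

Time difference = UTC+3 - UTC+10 = -7 hours
New hour = (20 -7) mod 24
= 13 mod 24 = 13
Minutes unchanged → 13:48


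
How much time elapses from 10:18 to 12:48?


End time in minutes: 12×60 + 48 = 768
Start time in minutes: 10×60 + 18 = 618
Difference = 768 - 618 = 150 minutes
= 2 hours 30 minutes

2h 30m


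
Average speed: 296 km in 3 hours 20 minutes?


88.8 km/h

Distance: 296 km
Time: 3h 20m = 200 min = 200/60 = 10/3 hours
Speed = 296 ÷ (10/3) = 296 × 3 / 10 = 888/10 = 88.8 km/h


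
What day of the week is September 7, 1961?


Zeller's congruence:
q=7, m=9, k=61, j=19
h = (7 + ⌊13×10/5⌋ + 61 + ⌊61/4⌋ + ⌊19/4⌋ - 2×19) mod 7
= (7 + 26 + 61 + 15 + 4 - 38) mod 7
= 75 mod 7 = 5
h=5 → Thursday

Thursday


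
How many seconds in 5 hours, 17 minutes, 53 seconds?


Hours: 5 × 3600 = 18000
Minutes: 17 × 60 = 1020
Seconds: 53
Total = 18000 + 1020 + 53 = 19073

19073 seconds


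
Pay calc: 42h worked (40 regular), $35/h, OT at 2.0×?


Regular: 40h × $35 = $1400.00
Overtime: 42 - 40 = 2h
OT pay: 2h × $35 × 2.0 = $140.00
Total = $1400.00 + $140.00 = $1540.00

$1540.00


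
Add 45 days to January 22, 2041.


Start: January 22, 2041
Add 45 days
January 22 → February 1: 31 - 22 + 1 = 10 days (45 - 10 = 35 left)
February 1 → March 1: 28 - 1 + 1 = 28 days (35 - 28 = 7 left)
March 1 + 7 = March 8, 2041

March 8, 2041


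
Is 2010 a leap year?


Rules: divisible by 4 AND (not by 100 OR by 400)
2010 ÷ 4 = 502 remainder 2 → not divisible by 4
Not divisible by 4 → not a leap year

No


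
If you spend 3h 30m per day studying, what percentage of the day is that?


Time: 210 minutes
Day: 1440 minutes
Percentage = (210/1440) × 100 ≈ 14.6%

14.6%


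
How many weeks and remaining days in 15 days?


2 weeks 1 days

Weeks: 15 ÷ 7 = 2 remainder 1


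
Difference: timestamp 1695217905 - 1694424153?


Difference = 1695217905 - 1694424153 = 793752 seconds
In hours: 793752 / 3600 ≈ 220.5
In days: 793752 / 86400 ≈ 9.19

793752 seconds (220.5 hours / 9.19 days)


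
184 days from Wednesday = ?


Friday

Start: Wednesday (index 2)
(2 + 184) mod 7
= 186 mod 7
= 4
Index 4 → Friday


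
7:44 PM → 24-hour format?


Input: 7:44 PM
PM: 7 + 12 = 19

19:44


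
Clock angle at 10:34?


Hour hand = 10×30 + 34×0.5 = 317.0°
Minute hand = 34×6 = 204°
Difference = |317.0 - 204| = 113.0°

113.0°


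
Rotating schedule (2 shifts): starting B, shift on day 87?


Shifts: A, B
Start: B (index 1)
Day 87: (1 + 87 - 1) mod 2
= 87 mod 2
= 1
Index 1 → shift B

Shift B


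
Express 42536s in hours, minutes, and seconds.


11h 48m 56s

Hours: 42536 ÷ 3600 = 11 remainder 2936
Minutes: 2936 ÷ 60 = 48 remainder 56
Seconds: 56


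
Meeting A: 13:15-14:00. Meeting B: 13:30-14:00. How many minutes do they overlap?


Meeting A: 795-840 (in minutes from midnight)
Meeting B: 810-840
Overlap start = max(795, 810) = 810
Overlap end = min(840, 840) = 840
Overlap = max(0, 840 - 810) = 30 min

30 minutes


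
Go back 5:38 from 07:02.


Start: 422 minutes from midnight
Subtract: 338 minutes
Remaining: 422 - 338 = 84
Hours: 1, Minutes: 24

01:24


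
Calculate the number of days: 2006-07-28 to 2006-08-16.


From July 28, 2006 to August 16, 2006
Rest of July 2006: 31 - 28 = 3
Days into August 2006: 16
Total = 3 + 16 = 19 days

19 days


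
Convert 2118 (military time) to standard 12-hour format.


9:18 PM

Hour: 21
21 - 12 = 9 → PM


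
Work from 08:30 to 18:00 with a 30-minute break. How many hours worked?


Total time = (18×60+0) - (8×60+30)
= 1080 - 510 = 570 min
Minus break: 570 - 30 = 540 min
= 9h 0m

9h 0m (540 minutes)


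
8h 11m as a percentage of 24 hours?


Total minutes: 8×60 + 11 = 491
Day = 24×60 = 1440 minutes
Fraction = 491/1440 ≈ 0.3410
As a percentage: 491/1440 × 100 ≈ 34.10%

0.3410 (34.10%)


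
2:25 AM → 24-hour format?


Input: 2:25 AM
AM hour stays: 2

02:25


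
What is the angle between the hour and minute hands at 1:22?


Hour hand = 1×30 + 22×0.5 = 41.0°
Minute hand = 22×6 = 132°
Difference = |41.0 - 132| = 91.0°

91.0°


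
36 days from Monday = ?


Tuesday

Start: Monday (index 0)
(0 + 36) mod 7
= 36 mod 7
= 1
Index 1 → Tuesday


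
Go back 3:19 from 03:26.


Start: 206 minutes from midnight
Subtract: 199 minutes
Remaining: 206 - 199 = 7
Hours: 0, Minutes: 7

00:07


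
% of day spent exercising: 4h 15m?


Time: 255 minutes
Day: 1440 minutes
Percentage = (255/1440) × 100 ≈ 17.7%

17.7%


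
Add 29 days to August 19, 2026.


Start: August 19, 2026
Add 29 days
August 19 → September 1: 31 - 19 + 1 = 13 days (29 - 13 = 16 left)
September 1 + 16 = September 17, 2026

September 17, 2026


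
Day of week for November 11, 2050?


Friday

Zeller's congruence:
q=11, m=11, k=50, j=20
h = (11 + ⌊13×12/5⌋ + 50 + ⌊50/4⌋ + ⌊20/4⌋ - 2×20) mod 7
= (11 + 31 + 50 + 12 + 5 - 40) mod 7
= 69 mod 7 = 6
h=6 → Friday


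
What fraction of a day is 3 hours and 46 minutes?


0.1569 (15.69%)

Total minutes: 3×60 + 46 = 226
Day = 24×60 = 1440 minutes
Fraction = 226/1440 ≈ 0.1569
As a percentage: 226/1440 × 100 ≈ 15.69%


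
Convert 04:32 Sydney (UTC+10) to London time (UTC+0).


18:32 (previous day)

Time difference = UTC+0 - UTC+10 = -10 hours
New hour = (4 -10) mod 24
= -6 mod 24 = 18
Minutes unchanged → 18:32; -6 < 0 → previous day


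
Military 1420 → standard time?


2:20 PM

Hour: 14
14 - 12 = 2 → PM


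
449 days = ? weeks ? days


Weeks: 449 ÷ 7 = 64 remainder 1

64 weeks 1 days


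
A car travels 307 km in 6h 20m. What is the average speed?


48.5 km/h

Distance: 307 km
Time: 6h 20m = 380 min = 380/60 = 19/3 hours
Speed = 307 ÷ (19/3) = 307 × 3 / 19 = 921/19 ≈ 48.5 km/h


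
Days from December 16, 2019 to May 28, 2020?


From December 16, 2019 to May 28, 2020
Rest of December 2019: 31 - 16 = 15
Full months: January 31, February 2020 29, March 31, April 30
Days into May 2020: 28
Total = 15 + 31 + 29 + 31 + 30 + 28 = 164 days

164 days


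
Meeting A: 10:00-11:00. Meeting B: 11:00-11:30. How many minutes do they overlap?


Meeting A: 600-660 (in minutes from midnight)
Meeting B: 660-690
Overlap start = max(600, 660) = 660
Overlap end = min(660, 690) = 660
Overlap = max(0, 660 - 660) = 0 min

0 minutes


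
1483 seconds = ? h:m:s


Hours: 1483 ÷ 3600 = 0 remainder 1483
Minutes: 1483 ÷ 60 = 24 remainder 43
Seconds: 43

0h 24m 43s


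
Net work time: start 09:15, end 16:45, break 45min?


Total time = (16×60+45) - (9×60+15)
= 1005 - 555 = 450 min
Minus break: 450 - 45 = 405 min
= 6h 45m

6h 45m (405 minutes)


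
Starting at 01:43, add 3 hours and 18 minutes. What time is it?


Start: 103 minutes from midnight
Add: 198 minutes
Total: 301 minutes
Hours: 301 ÷ 60 = 5 remainder 1

05:01


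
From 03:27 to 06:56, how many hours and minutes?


3h 29m

End time in minutes: 6×60 + 56 = 416
Start time in minutes: 3×60 + 27 = 207
Difference = 416 - 207 = 209 minutes
= 3 hours 29 minutes


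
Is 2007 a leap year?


No

Rules: divisible by 4 AND (not by 100 OR by 400)
2007 ÷ 4 = 501 remainder 3 → not divisible by 4
Not divisible by 4 → not a leap year


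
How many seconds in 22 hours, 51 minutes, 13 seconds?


82273 seconds

Hours: 22 × 3600 = 79200
Minutes: 51 × 60 = 3060
Seconds: 13
Total = 79200 + 3060 + 13 = 82273


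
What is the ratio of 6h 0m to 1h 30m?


Duration 1: 360 minutes
Duration 2: 90 minutes
Ratio = 360:90
GCD = 90
Simplified = 4:1
As a decimal: 4/1 = 4.00

4:1 (4.00)


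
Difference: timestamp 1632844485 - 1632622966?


Difference = 1632844485 - 1632622966 = 221519 seconds
In hours: 221519 / 3600 ≈ 61.5
In days: 221519 / 86400 ≈ 2.56

221519 seconds (61.5 hours / 2.56 days)


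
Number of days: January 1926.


31 days

Month: January (month 1)
January has 31 days


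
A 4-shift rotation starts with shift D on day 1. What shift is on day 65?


Shifts: A, B, C, D
Start: D (index 3)
Day 65: (3 + 65 - 1) mod 4
= 67 mod 4
= 3
Index 3 → shift D

Shift D


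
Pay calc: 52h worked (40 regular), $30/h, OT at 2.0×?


Regular: 40h × $30 = $1200.00
Overtime: 52 - 40 = 12h
OT pay: 12h × $30 × 2.0 = $720.00
Total = $1200.00 + $720.00 = $1920.00

$1920.00


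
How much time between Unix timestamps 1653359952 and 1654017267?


Difference = 1654017267 - 1653359952 = 657315 seconds
In hours: 657315 / 3600 ≈ 182.6
In days: 657315 / 86400 ≈ 7.61

657315 seconds (182.6 hours / 7.61 days)


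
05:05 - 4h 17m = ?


00:48

Start: 305 minutes from midnight
Subtract: 257 minutes
Remaining: 305 - 257 = 48
Hours: 0, Minutes: 48


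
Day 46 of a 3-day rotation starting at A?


Shifts: A, B, C
Start: A (index 0)
Day 46: (0 + 46 - 1) mod 3
= 45 mod 3
= 0
Index 0 → shift A

Shift A


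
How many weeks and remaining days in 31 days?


Weeks: 31 ÷ 7 = 4 remainder 3

4 weeks 3 days


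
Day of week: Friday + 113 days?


Start: Friday (index 4)
(4 + 113) mod 7
= 117 mod 7
= 5
Index 5 → Saturday

Saturday


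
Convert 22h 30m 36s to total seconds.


81036 seconds

Hours: 22 × 3600 = 79200
Minutes: 30 × 60 = 1800
Seconds: 36
Total = 79200 + 1800 + 36 = 81036


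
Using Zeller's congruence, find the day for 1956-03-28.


Zeller's congruence:
q=28, m=3, k=56, j=19
h = (28 + ⌊13×4/5⌋ + 56 + ⌊56/4⌋ + ⌊19/4⌋ - 2×19) mod 7
= (28 + 10 + 56 + 14 + 4 - 38) mod 7
= 74 mod 7 = 4
h=4 → Wednesday

Wednesday


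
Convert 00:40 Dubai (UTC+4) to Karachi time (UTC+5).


Time difference = UTC+5 - UTC+4 = +1 hours
New hour = (0 + 1) mod 24
= 1 mod 24 = 1
Minutes unchanged → 01:40

01:40


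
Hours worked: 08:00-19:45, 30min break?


11h 15m (675 minutes)

Total time = (19×60+45) - (8×60+0)
= 1185 - 480 = 705 min
Minus break: 705 - 30 = 675 min
= 11h 15m


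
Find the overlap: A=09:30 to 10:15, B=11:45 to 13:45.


0 minutes

Meeting A: 570-615 (in minutes from midnight)
Meeting B: 705-825
Overlap start = max(570, 705) = 705
Overlap end = min(615, 825) = 615
Overlap = max(0, 615 - 705) = 0 min


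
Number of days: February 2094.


Month: February (month 2)
February: 28 or 29 (leap year)
2094 leap year? No

28 days


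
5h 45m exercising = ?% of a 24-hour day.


24.0%

Time: 345 minutes
Day: 1440 minutes
Percentage = (345/1440) × 100 ≈ 24.0%


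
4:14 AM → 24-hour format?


Input: 4:14 AM
AM hour stays: 4

04:14


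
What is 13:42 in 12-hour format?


1:42 PM

Hour: 13
13 - 12 = 1 → PM


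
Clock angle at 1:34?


157.0°

Hour hand = 1×30 + 34×0.5 = 47.0°
Minute hand = 34×6 = 204°
Difference = |47.0 - 204| = 157.0°


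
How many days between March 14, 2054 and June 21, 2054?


99 days

From March 14, 2054 to June 21, 2054
Rest of March 2054: 31 - 14 = 17
Full months: April 30, May 31
Days into June 2054: 21
Total = 17 + 30 + 31 + 21 = 99 days


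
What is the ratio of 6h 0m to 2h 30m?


Duration 1: 360 minutes
Duration 2: 150 minutes
Ratio = 360:150
GCD = 30
Simplified = 12:5
As a decimal: 12/5 = 2.40

12:5 (2.40)


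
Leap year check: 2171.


Rules: divisible by 4 AND (not by 100 OR by 400)
2171 ÷ 4 = 542 remainder 3 → not divisible by 4
Not divisible by 4 → not a leap year

No


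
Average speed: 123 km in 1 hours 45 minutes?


Distance: 123 km
Time: 1h 45m = 105 min = 105/60 = 7/4 hours
Speed = 123 ÷ (7/4) = 123 × 4 / 7 = 492/7 ≈ 70.3 km/h

70.3 km/h


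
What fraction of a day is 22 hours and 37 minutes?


Total minutes: 22×60 + 37 = 1357
Day = 24×60 = 1440 minutes
Fraction = 1357/1440 ≈ 0.9424
As a percentage: 1357/1440 × 100 ≈ 94.24%

0.9424 (94.24%)


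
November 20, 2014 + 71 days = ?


January 30, 2015

Start: November 20, 2014
Add 71 days
November 20 → December 1: 30 - 20 + 1 = 11 days (71 - 11 = 60 left)
December 1 → January 1: 31 - 1 + 1 = 31 days (60 - 31 = 29 left)
January 1 + 29 = January 30, 2015


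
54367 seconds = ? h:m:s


15h 6m 7s

Hours: 54367 ÷ 3600 = 15 remainder 367
Minutes: 367 ÷ 60 = 6 remainder 7
Seconds: 7


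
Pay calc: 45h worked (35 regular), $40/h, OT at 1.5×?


Regular: 35h × $40 = $1400.00
Overtime: 45 - 35 = 10h
OT pay: 10h × $40 × 1.5 = $600.00
Total = $1400.00 + $600.00 = $2000.00

$2000.00


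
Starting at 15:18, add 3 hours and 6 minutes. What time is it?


Start: 918 minutes from midnight
Add: 186 minutes
Total: 1104 minutes
Hours: 1104 ÷ 60 = 18 remainder 24

18:24


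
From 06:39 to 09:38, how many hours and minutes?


2h 59m

End time in minutes: 9×60 + 38 = 578
Start time in minutes: 6×60 + 39 = 399
Difference = 578 - 399 = 179 minutes
= 2 hours 59 minutes


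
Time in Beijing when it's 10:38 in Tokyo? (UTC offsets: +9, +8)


09:38

Time difference = UTC+8 - UTC+9 = -1 hours
New hour = (10 -1) mod 24
= 9 mod 24 = 9
Minutes unchanged → 09:38


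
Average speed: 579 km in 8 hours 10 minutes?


Distance: 579 km
Time: 8h 10m = 490 min = 490/60 = 49/6 hours
Speed = 579 ÷ (49/6) = 579 × 6 / 49 = 3474/49 ≈ 70.9 km/h

70.9 km/h


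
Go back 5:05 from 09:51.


Start: 591 minutes from midnight
Subtract: 305 minutes
Remaining: 591 - 305 = 286
Hours: 4, Minutes: 46

04:46


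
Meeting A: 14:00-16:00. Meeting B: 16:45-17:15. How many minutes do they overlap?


Meeting A: 840-960 (in minutes from midnight)
Meeting B: 1005-1035
Overlap start = max(840, 1005) = 1005
Overlap end = min(960, 1035) = 960
Overlap = max(0, 960 - 1005) = 0 min

0 minutes


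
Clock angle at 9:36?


Hour hand = 9×30 + 36×0.5 = 288.0°
Minute hand = 36×6 = 216°
Difference = |288.0 - 216| = 72.0°

72.0°


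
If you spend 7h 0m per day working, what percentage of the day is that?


Time: 420 minutes
Day: 1440 minutes
Percentage = (420/1440) × 100 ≈ 29.2%

29.2%


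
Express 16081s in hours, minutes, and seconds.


4h 28m 1s

Hours: 16081 ÷ 3600 = 4 remainder 1681
Minutes: 1681 ÷ 60 = 28 remainder 1
Seconds: 1


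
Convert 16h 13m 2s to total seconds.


Hours: 16 × 3600 = 57600
Minutes: 13 × 60 = 780
Seconds: 2
Total = 57600 + 780 + 2 = 58382

58382 seconds


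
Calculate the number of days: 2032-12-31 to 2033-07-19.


200 days

From December 31, 2032 to July 19, 2033
Rest of December 2032: 31 - 31 = 0
Full months: January 31, February 2033 28, March 31, April 30, May 31, June 30
Days into July 2033: 19
Total = 0 + 31 + 28 + 31 + 30 + 31 + 30 + 19 = 200 days


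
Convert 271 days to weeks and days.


Weeks: 271 ÷ 7 = 38 remainder 5

38 weeks 5 days


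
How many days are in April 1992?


Month: April (month 4)
April has 30 days

30 days


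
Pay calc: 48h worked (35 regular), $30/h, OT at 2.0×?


$1830.00

Regular: 35h × $30 = $1050.00
Overtime: 48 - 35 = 13h
OT pay: 13h × $30 × 2.0 = $780.00
Total = $1050.00 + $780.00 = $1830.00


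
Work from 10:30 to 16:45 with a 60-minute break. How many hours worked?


5h 15m (315 minutes)

Total time = (16×60+45) - (10×60+30)
= 1005 - 630 = 375 min
Minus break: 375 - 60 = 315 min
= 5h 15m


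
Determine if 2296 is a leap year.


Yes

Rules: divisible by 4 AND (not by 100 OR by 400)
2296 ÷ 4 = 574 exactly → divisible by 4
2296 ÷ 100 = 22 remainder 96 → not divisible by 100
Divisible by 4 but not by 100 → leap year


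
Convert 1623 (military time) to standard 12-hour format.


Hour: 16
16 - 12 = 4 → PM

4:23 PM


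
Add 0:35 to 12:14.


12:49

Start: 734 minutes from midnight
Add: 35 minutes
Total: 769 minutes
Hours: 769 ÷ 60 = 12 remainder 49


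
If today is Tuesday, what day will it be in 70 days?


Tuesday

Start: Tuesday (index 1)
(1 + 70) mod 7
= 71 mod 7
= 1
Index 1 → Tuesday


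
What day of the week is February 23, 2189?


Monday

Zeller's congruence:
q=23, m=14, k=88, j=21
h = (23 + ⌊13×15/5⌋ + 88 + ⌊88/4⌋ + ⌊21/4⌋ - 2×21) mod 7
= (23 + 39 + 88 + 22 + 5 - 42) mod 7
= 135 mod 7 = 2
h=2 → Monday


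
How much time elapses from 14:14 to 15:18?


End time in minutes: 15×60 + 18 = 918
Start time in minutes: 14×60 + 14 = 854
Difference = 918 - 854 = 64 minutes
= 1 hours 4 minutes

1h 4m


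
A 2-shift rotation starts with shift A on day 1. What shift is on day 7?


Shifts: A, B
Start: A (index 0)
Day 7: (0 + 7 - 1) mod 2
= 6 mod 2
= 0
Index 0 → shift A

Shift A


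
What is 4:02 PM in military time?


Input: 4:02 PM
PM: 4 + 12 = 16

16:02


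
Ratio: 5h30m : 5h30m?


Duration 1: 330 minutes
Duration 2: 330 minutes
Ratio = 330:330
GCD = 330
Simplified = 1:1
As a decimal: 1/1 = 1.00

1:1 (1.00)


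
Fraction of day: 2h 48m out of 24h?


0.1167 (11.67%)

Total minutes: 2×60 + 48 = 168
Day = 24×60 = 1440 minutes
Fraction = 168/1440 ≈ 0.1167
As a percentage: 168/1440 × 100 ≈ 11.67%


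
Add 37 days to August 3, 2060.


Start: August 3, 2060
Add 37 days
August 3 → September 1: 31 - 3 + 1 = 29 days (37 - 29 = 8 left)
September 1 + 8 = September 9, 2060

September 9, 2060


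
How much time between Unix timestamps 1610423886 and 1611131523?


Difference = 1611131523 - 1610423886 = 707637 seconds
In hours: 707637 / 3600 ≈ 196.6
In days: 707637 / 86400 ≈ 8.19

707637 seconds (196.6 hours / 8.19 days)


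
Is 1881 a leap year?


Rules: divisible by 4 AND (not by 100 OR by 400)
1881 ÷ 4 = 470 remainder 1 → not divisible by 4
Not divisible by 4 → not a leap year

No


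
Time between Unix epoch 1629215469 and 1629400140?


Difference = 1629400140 - 1629215469 = 184671 seconds
In hours: 184671 / 3600 ≈ 51.3
In days: 184671 / 86400 ≈ 2.14

184671 seconds (51.3 hours / 2.14 days)


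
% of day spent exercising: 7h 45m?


Time: 465 minutes
Day: 1440 minutes
Percentage = (465/1440) × 100 ≈ 32.3%

32.3%


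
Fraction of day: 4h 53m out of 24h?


0.2035 (20.35%)

Total minutes: 4×60 + 53 = 293
Day = 24×60 = 1440 minutes
Fraction = 293/1440 ≈ 0.2035
As a percentage: 293/1440 × 100 ≈ 20.35%


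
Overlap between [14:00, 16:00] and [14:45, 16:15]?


Meeting A: 840-960 (in minutes from midnight)
Meeting B: 885-975
Overlap start = max(840, 885) = 885
Overlap end = min(960, 975) = 960
Overlap = max(0, 960 - 885) = 75 min

75 minutes


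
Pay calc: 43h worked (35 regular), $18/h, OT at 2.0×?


Regular: 35h × $18 = $630.00
Overtime: 43 - 35 = 8h
OT pay: 8h × $18 × 2.0 = $288.00
Total = $630.00 + $288.00 = $918.00

$918.00


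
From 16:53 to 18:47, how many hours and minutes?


End time in minutes: 18×60 + 47 = 1127
Start time in minutes: 16×60 + 53 = 1013
Difference = 1127 - 1013 = 114 minutes
= 1 hours 54 minutes

1h 54m


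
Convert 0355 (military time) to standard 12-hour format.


Hour: 3
3 < 12 → AM

3:55 AM


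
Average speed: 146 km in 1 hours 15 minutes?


116.8 km/h

Distance: 146 km
Time: 1h 15m = 75 min = 75/60 = 5/4 hours
Speed = 146 ÷ (5/4) = 146 × 4 / 5 = 584/5 = 116.8 km/h


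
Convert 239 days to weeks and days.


34 weeks 1 days

Weeks: 239 ÷ 7 = 34 remainder 1


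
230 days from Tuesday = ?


Start: Tuesday (index 1)
(1 + 230) mod 7
= 231 mod 7
= 0
Index 0 → Monday

Monday


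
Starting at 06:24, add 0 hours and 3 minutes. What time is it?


Start: 384 minutes from midnight
Add: 3 minutes
Total: 387 minutes
Hours: 387 ÷ 60 = 6 remainder 27

06:27


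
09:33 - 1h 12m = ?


08:21

Start: 573 minutes from midnight
Subtract: 72 minutes
Remaining: 573 - 72 = 501
Hours: 8, Minutes: 21


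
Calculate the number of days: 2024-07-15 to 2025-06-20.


From July 15, 2024 to June 20, 2025
Rest of July 2024: 31 - 15 = 16
Full months: August 31, September 30, October 31, November 30, December 31, January 31, February 2025 28, March 31, April 30, May 31
Days into June 2025: 20
Total = 16 + 31 + 30 + 31 + 30 + 31 + 31 + 28 + 31 + 30 + 31 + 20 = 340 days

340 days


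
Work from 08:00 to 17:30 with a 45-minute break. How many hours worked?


8h 45m (525 minutes)

Total time = (17×60+30) - (8×60+0)
= 1050 - 480 = 570 min
Minus break: 570 - 45 = 525 min
= 8h 45m


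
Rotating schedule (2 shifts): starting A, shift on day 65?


Shifts: A, B
Start: A (index 0)
Day 65: (0 + 65 - 1) mod 2
= 64 mod 2
= 0
Index 0 → shift A

Shift A


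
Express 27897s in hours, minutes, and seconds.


7h 44m 57s

Hours: 27897 ÷ 3600 = 7 remainder 2697
Minutes: 2697 ÷ 60 = 44 remainder 57
Seconds: 57


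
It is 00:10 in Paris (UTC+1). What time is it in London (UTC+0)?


Time difference = UTC+0 - UTC+1 = -1 hours
New hour = (0 -1) mod 24
= -1 mod 24 = 23
Minutes unchanged → 23:10; -1 < 0 → previous day

23:10 (previous day)


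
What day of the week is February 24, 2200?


Zeller's congruence:
q=24, m=14, k=99, j=21
h = (24 + ⌊13×15/5⌋ + 99 + ⌊99/4⌋ + ⌊21/4⌋ - 2×21) mod 7
= (24 + 39 + 99 + 24 + 5 - 42) mod 7
= 149 mod 7 = 2
h=2 → Monday

Monday


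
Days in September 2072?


Month: September (month 9)
September has 30 days

30 days


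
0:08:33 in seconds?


513 seconds

Hours: 0 × 3600 = 0
Minutes: 8 × 60 = 480
Seconds: 33
Total = 0 + 480 + 33 = 513


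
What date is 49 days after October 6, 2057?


Start: October 6, 2057
Add 49 days
October 6 → November 1: 31 - 6 + 1 = 26 days (49 - 26 = 23 left)
November 1 + 23 = November 24, 2057

November 24, 2057


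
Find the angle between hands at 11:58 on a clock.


11.0°

Hour hand = 11×30 + 58×0.5 = 359.0°
Minute hand = 58×6 = 348°
Difference = |359.0 - 348| = 11.0°


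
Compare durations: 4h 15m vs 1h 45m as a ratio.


17:7 (2.43)

Duration 1: 255 minutes
Duration 2: 105 minutes
Ratio = 255:105
GCD = 15
Simplified = 17:7
As a decimal: 17/7 ≈ 2.43


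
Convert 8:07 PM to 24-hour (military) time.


20:07

Input: 8:07 PM
PM: 8 + 12 = 20


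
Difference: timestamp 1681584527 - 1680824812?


759715 seconds (211.0 hours / 8.79 days)

Difference = 1681584527 - 1680824812 = 759715 seconds
In hours: 759715 / 3600 ≈ 211.0
In days: 759715 / 86400 ≈ 8.79


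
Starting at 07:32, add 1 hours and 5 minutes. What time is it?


Start: 452 minutes from midnight
Add: 65 minutes
Total: 517 minutes
Hours: 517 ÷ 60 = 8 remainder 37

08:37


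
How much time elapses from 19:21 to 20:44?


1h 23m

End time in minutes: 20×60 + 44 = 1244
Start time in minutes: 19×60 + 21 = 1161
Difference = 1244 - 1161 = 83 minutes
= 1 hours 23 minutes


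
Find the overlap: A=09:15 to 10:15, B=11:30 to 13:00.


Meeting A: 555-615 (in minutes from midnight)
Meeting B: 690-780
Overlap start = max(555, 690) = 690
Overlap end = min(615, 780) = 615
Overlap = max(0, 615 - 690) = 0 min

0 minutes


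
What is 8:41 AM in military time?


08:41

Input: 8:41 AM
AM hour stays: 8


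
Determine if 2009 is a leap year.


No

Rules: divisible by 4 AND (not by 100 OR by 400)
2009 ÷ 4 = 502 remainder 1 → not divisible by 4
Not divisible by 4 → not a leap year


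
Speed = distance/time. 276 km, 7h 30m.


36.8 km/h

Distance: 276 km
Time: 7h 30m = 450 min = 450/60 = 15/2 hours
Speed = 276 ÷ (15/2) = 276 × 2 / 15 = 552/15 = 36.8 km/h


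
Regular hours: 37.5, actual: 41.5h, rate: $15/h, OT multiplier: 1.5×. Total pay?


Regular: 37.5h × $15 = $562.50
Overtime: 41.5 - 37.5 = 4.0h
OT pay: 4.0h × $15 × 1.5 = $90.00
Total = $562.50 + $90.00 = $652.50

$652.50


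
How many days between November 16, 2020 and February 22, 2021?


98 days

From November 16, 2020 to February 22, 2021
Rest of November 2020: 30 - 16 = 14
Full months: December 31, January 31
Days into February 2021: 22
Total = 14 + 31 + 31 + 22 = 98 days


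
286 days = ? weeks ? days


40 weeks 6 days

Weeks: 286 ÷ 7 = 40 remainder 6


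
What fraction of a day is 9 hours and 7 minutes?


0.3799 (37.99%)

Total minutes: 9×60 + 7 = 547
Day = 24×60 = 1440 minutes
Fraction = 547/1440 ≈ 0.3799
As a percentage: 547/1440 × 100 ≈ 37.99%


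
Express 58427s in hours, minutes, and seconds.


Hours: 58427 ÷ 3600 = 16 remainder 827
Minutes: 827 ÷ 60 = 13 remainder 47
Seconds: 47

16h 13m 47s


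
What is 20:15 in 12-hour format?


8:15 PM

Hour: 20
20 - 12 = 8 → PM


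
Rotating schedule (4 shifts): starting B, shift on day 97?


Shifts: A, B, C, D
Start: B (index 1)
Day 97: (1 + 97 - 1) mod 4
= 97 mod 4
= 1
Index 1 → shift B

Shift B


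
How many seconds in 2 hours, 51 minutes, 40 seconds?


Hours: 2 × 3600 = 7200
Minutes: 51 × 60 = 3060
Seconds: 40
Total = 7200 + 3060 + 40 = 10300

10300 seconds


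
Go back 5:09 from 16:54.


Start: 1014 minutes from midnight
Subtract: 309 minutes
Remaining: 1014 - 309 = 705
Hours: 11, Minutes: 45

11:45


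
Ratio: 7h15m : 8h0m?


Duration 1: 435 minutes
Duration 2: 480 minutes
Ratio = 435:480
GCD = 15
Simplified = 29:32
As a decimal: 29/32 ≈ 0.91

29:32 (0.91)


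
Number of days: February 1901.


Month: February (month 2)
February: 28 or 29 (leap year)
1901 leap year? No

28 days


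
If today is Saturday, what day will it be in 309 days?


Sunday

Start: Saturday (index 5)
(5 + 309) mod 7
= 314 mod 7
= 6
Index 6 → Sunday


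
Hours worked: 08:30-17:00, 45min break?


Total time = (17×60+0) - (8×60+30)
= 1020 - 510 = 510 min
Minus break: 510 - 45 = 465 min
= 7h 45m

7h 45m (465 minutes)


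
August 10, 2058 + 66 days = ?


October 15, 2058

Start: August 10, 2058
Add 66 days
August 10 → September 1: 31 - 10 + 1 = 22 days (66 - 22 = 44 left)
September 1 → October 1: 30 - 1 + 1 = 30 days (44 - 30 = 14 left)
October 1 + 14 = October 15, 2058


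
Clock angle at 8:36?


Hour hand = 8×30 + 36×0.5 = 258.0°
Minute hand = 36×6 = 216°
Difference = |258.0 - 216| = 42.0°

42.0°


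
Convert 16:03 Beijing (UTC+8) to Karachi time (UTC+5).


Time difference = UTC+5 - UTC+8 = -3 hours
New hour = (16 -3) mod 24
= 13 mod 24 = 13
Minutes unchanged → 13:03

13:03


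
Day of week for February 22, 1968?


Thursday

Zeller's congruence:
q=22, m=14, k=67, j=19
h = (22 + ⌊13×15/5⌋ + 67 + ⌊67/4⌋ + ⌊19/4⌋ - 2×19) mod 7
= (22 + 39 + 67 + 16 + 4 - 38) mod 7
= 110 mod 7 = 5
h=5 → Thursday


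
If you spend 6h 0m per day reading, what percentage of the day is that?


Time: 360 minutes
Day: 1440 minutes
Percentage = (360/1440) × 100 = 25.0%

25.0%


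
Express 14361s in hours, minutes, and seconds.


3h 59m 21s

Hours: 14361 ÷ 3600 = 3 remainder 3561
Minutes: 3561 ÷ 60 = 59 remainder 21
Seconds: 21


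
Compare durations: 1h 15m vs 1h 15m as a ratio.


1:1 (1.00)

Duration 1: 75 minutes
Duration 2: 75 minutes
Ratio = 75:75
GCD = 75
Simplified = 1:1
As a decimal: 1/1 = 1.00


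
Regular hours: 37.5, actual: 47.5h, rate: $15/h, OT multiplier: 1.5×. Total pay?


Regular: 37.5h × $15 = $562.50
Overtime: 47.5 - 37.5 = 10.0h
OT pay: 10.0h × $15 × 1.5 = $225.00
Total = $562.50 + $225.00 = $787.50

$787.50


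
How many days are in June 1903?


Month: June (month 6)
June has 30 days

30 days


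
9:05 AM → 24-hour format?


Input: 9:05 AM
AM hour stays: 9

09:05


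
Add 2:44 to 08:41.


11:25

Start: 521 minutes from midnight
Add: 164 minutes
Total: 685 minutes
Hours: 685 ÷ 60 = 11 remainder 25


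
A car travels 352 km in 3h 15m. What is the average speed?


108.3 km/h

Distance: 352 km
Time: 3h 15m = 195 min = 195/60 = 13/4 hours
Speed = 352 ÷ (13/4) = 352 × 4 / 13 = 1408/13 ≈ 108.3 km/h


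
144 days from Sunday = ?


Thursday

Start: Sunday (index 6)
(6 + 144) mod 7
= 150 mod 7
= 3
Index 3 → Thursday


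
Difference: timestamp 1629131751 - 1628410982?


720769 seconds (200.2 hours / 8.34 days)

Difference = 1629131751 - 1628410982 = 720769 seconds
In hours: 720769 / 3600 ≈ 200.2
In days: 720769 / 86400 ≈ 8.34


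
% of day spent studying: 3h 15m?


13.5%

Time: 195 minutes
Day: 1440 minutes
Percentage = (195/1440) × 100 ≈ 13.5%


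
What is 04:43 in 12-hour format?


Hour: 4
4 < 12 → AM

4:43 AM


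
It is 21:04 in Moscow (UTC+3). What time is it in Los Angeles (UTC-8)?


Time difference = UTC-8 - UTC+3 = -11 hours
New hour = (21 -11) mod 24
= 10 mod 24 = 10
Minutes unchanged → 10:04

10:04


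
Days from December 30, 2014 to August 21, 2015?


From December 30, 2014 to August 21, 2015
Rest of December 2014: 31 - 30 = 1
Full months: January 31, February 2015 28, March 31, April 30, May 31, June 30, July 31
Days into August 2015: 21
Total = 1 + 31 + 28 + 31 + 30 + 31 + 30 + 31 + 21 = 234 days

234 days


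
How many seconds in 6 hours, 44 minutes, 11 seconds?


24251 seconds

Hours: 6 × 3600 = 21600
Minutes: 44 × 60 = 2640
Seconds: 11
Total = 21600 + 2640 + 11 = 24251


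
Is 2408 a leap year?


Rules: divisible by 4 AND (not by 100 OR by 400)
2408 ÷ 4 = 602 exactly → divisible by 4
2408 ÷ 100 = 24 remainder 8 → not divisible by 100
Divisible by 4 but not by 100 → leap year

Yes


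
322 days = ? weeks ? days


46 weeks 0 days

Weeks: 322 ÷ 7 = 46 remainder 0


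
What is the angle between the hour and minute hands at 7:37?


Hour hand = 7×30 + 37×0.5 = 228.5°
Minute hand = 37×6 = 222°
Difference = |228.5 - 222| = 6.5°

6.5°


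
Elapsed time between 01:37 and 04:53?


End time in minutes: 4×60 + 53 = 293
Start time in minutes: 1×60 + 37 = 97
Difference = 293 - 97 = 196 minutes
= 3 hours 16 minutes

3h 16m


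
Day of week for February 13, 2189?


Friday

Zeller's congruence:
q=13, m=14, k=88, j=21
h = (13 + ⌊13×15/5⌋ + 88 + ⌊88/4⌋ + ⌊21/4⌋ - 2×21) mod 7
= (13 + 39 + 88 + 22 + 5 - 42) mod 7
= 125 mod 7 = 6
h=6 → Friday


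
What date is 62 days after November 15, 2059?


January 16, 2060

Start: November 15, 2059
Add 62 days
November 15 → December 1: 30 - 15 + 1 = 16 days (62 - 16 = 46 left)
December 1 → January 1: 31 - 1 + 1 = 31 days (46 - 31 = 15 left)
January 1 + 15 = January 16, 2060


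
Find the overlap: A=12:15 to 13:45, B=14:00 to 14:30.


Meeting A: 735-825 (in minutes from midnight)
Meeting B: 840-870
Overlap start = max(735, 840) = 840
Overlap end = min(825, 870) = 825
Overlap = max(0, 825 - 840) = 0 min

0 minutes


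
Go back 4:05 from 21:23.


17:18

Start: 1283 minutes from midnight
Subtract: 245 minutes
Remaining: 1283 - 245 = 1038
Hours: 17, Minutes: 18


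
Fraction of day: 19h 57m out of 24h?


0.8313 (83.13%)

Total minutes: 19×60 + 57 = 1197
Day = 24×60 = 1440 minutes
Fraction = 1197/1440 ≈ 0.8313
As a percentage: 1197/1440 × 100 ≈ 83.13%


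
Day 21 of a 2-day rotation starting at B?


Shift B

Shifts: A, B
Start: B (index 1)
Day 21: (1 + 21 - 1) mod 2
= 21 mod 2
= 1
Index 1 → shift B


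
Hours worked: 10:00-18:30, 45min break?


7h 45m (465 minutes)

Total time = (18×60+30) - (10×60+0)
= 1110 - 600 = 510 min
Minus break: 510 - 45 = 465 min
= 7h 45m


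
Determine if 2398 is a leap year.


No

Rules: divisible by 4 AND (not by 100 OR by 400)
2398 ÷ 4 = 599 remainder 2 → not divisible by 4
Not divisible by 4 → not a leap year


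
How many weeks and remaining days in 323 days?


46 weeks 1 days

Weeks: 323 ÷ 7 = 46 remainder 1


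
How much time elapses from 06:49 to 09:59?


3h 10m

End time in minutes: 9×60 + 59 = 599
Start time in minutes: 6×60 + 49 = 409
Difference = 599 - 409 = 190 minutes
= 3 hours 10 minutes


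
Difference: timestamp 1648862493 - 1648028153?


834340 seconds (231.8 hours / 9.66 days)

Difference = 1648862493 - 1648028153 = 834340 seconds
In hours: 834340 / 3600 ≈ 231.8
In days: 834340 / 86400 ≈ 9.66


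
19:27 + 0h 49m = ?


Start: 1167 minutes from midnight
Add: 49 minutes
Total: 1216 minutes
Hours: 1216 ÷ 60 = 20 remainder 16

20:16


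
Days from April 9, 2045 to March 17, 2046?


From April 9, 2045 to March 17, 2046
Rest of April 2045: 30 - 9 = 21
Full months: May 31, June 30, July 31, August 31, September 30, October 31, November 30, December 31, January 31, February 2046 28
Days into March 2046: 17
Total = 21 + 31 + 30 + 31 + 31 + 30 + 31 + 30 + 31 + 31 + 28 + 17 = 342 days

342 days
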